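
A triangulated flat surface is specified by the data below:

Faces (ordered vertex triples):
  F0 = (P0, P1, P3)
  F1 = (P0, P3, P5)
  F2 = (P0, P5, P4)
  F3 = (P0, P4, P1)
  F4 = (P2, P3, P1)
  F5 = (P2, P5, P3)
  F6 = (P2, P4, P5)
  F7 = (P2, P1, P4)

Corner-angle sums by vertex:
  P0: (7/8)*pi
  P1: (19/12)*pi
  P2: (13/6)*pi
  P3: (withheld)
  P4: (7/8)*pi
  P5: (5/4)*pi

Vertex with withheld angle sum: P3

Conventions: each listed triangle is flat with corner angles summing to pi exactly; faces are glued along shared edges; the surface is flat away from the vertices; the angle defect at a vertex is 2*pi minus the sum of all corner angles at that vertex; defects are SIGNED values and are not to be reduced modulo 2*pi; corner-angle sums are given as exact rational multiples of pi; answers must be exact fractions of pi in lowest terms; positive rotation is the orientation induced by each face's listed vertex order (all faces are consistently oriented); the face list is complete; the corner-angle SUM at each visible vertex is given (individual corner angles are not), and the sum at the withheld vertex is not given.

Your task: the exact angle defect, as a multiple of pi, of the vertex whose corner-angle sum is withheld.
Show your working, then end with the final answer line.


V = 6, E = 12, F = 8; chi = V - E + F = 2
Gauss-Bonnet: total defect = 2*pi*chi = 4*pi; visible defects sum to (13/4)*pi

Answer: defect(P3) = (3/4)*pi


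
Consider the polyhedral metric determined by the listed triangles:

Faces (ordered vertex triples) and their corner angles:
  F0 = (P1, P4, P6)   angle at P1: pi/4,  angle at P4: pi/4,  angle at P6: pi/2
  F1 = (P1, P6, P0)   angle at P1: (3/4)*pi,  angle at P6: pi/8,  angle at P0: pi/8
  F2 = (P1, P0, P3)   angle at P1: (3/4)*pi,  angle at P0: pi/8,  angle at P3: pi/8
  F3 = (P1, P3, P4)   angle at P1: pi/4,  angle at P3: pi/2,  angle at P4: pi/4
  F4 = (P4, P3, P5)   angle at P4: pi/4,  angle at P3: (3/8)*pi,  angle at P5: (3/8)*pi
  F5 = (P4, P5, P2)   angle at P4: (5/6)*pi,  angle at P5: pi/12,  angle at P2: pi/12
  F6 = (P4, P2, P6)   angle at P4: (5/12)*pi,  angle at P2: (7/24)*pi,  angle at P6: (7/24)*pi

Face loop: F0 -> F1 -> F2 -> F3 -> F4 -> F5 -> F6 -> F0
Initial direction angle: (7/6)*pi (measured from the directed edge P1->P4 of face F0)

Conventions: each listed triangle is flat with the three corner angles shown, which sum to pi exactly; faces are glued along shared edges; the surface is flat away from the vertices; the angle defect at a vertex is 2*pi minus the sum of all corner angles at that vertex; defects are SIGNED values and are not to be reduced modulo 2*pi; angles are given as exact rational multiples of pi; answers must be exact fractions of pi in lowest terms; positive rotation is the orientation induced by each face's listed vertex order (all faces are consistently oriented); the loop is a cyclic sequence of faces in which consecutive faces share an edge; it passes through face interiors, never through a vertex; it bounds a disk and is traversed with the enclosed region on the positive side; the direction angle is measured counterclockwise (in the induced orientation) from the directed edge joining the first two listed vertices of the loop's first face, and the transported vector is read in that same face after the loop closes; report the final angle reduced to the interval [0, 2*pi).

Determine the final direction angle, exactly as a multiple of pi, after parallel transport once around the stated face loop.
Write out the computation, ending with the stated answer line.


enclosed vertex P1: corner angles sum to 2*pi, defect = 2*pi - 2*pi = 0
enclosed vertex P4: corner angles sum to 2*pi, defect = 2*pi - 2*pi = 0
final direction = starting direction + enclosed defect total, reduced mod 2*pi (induced orientation)
final angle = (7/6)*pi + 0 = (7/6)*pi (mod 2*pi)

Answer: final direction angle = (7/6)*pi


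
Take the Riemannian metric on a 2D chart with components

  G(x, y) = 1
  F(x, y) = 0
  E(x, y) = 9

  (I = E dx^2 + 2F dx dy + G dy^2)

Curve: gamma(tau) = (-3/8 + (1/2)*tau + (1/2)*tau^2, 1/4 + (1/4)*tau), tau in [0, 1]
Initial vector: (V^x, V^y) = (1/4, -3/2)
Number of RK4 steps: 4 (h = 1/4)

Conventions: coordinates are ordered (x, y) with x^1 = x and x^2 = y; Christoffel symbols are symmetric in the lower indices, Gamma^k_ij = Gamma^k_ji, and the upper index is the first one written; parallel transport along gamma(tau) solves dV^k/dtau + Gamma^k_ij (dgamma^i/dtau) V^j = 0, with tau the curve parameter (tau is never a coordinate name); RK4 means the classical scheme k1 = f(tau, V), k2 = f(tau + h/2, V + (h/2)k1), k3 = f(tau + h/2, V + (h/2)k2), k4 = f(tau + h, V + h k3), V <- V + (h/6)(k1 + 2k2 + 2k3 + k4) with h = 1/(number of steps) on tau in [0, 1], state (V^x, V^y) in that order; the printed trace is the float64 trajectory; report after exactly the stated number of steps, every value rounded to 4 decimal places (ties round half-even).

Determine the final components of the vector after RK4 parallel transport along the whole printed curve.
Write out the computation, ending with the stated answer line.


gamma'(tau) = (1/2 + tau, 1/4); f(tau, V)^k = -Gamma^k_ij(gamma(tau)) gamma'^i(tau) V^j; h = 1/4; intermediate values shown to 6 dp
curve data and Christoffel symbols at the stage parameters:
  tau = 0.000000: gamma = (-0.375000, 0.250000), gamma' = (0.500000, 0.250000); Gamma_xxx = 0.000000, Gamma_xxy = 0.000000, Gamma_xyy = 0.000000, Gamma_yxx = 0.000000, Gamma_yxy = 0.000000, Gamma_yyy = 0.000000
  tau = 0.125000: gamma = (-0.304688, 0.281250), gamma' = (0.625000, 0.250000); Gamma_xxx = 0.000000, Gamma_xxy = 0.000000, Gamma_xyy = 0.000000, Gamma_yxx = 0.000000, Gamma_yxy = 0.000000, Gamma_yyy = 0.000000
  tau = 0.250000: gamma = (-0.218750, 0.312500), gamma' = (0.750000, 0.250000); Gamma_xxx = 0.000000, Gamma_xxy = 0.000000, Gamma_xyy = 0.000000, Gamma_yxx = 0.000000, Gamma_yxy = 0.000000, Gamma_yyy = 0.000000
  tau = 0.375000: gamma = (-0.117188, 0.343750), gamma' = (0.875000, 0.250000); Gamma_xxx = 0.000000, Gamma_xxy = 0.000000, Gamma_xyy = 0.000000, Gamma_yxx = 0.000000, Gamma_yxy = 0.000000, Gamma_yyy = 0.000000
  tau = 0.500000: gamma = (0.000000, 0.375000), gamma' = (1.000000, 0.250000); Gamma_xxx = 0.000000, Gamma_xxy = 0.000000, Gamma_xyy = 0.000000, Gamma_yxx = 0.000000, Gamma_yxy = 0.000000, Gamma_yyy = 0.000000
  tau = 0.625000: gamma = (0.132812, 0.406250), gamma' = (1.125000, 0.250000); Gamma_xxx = 0.000000, Gamma_xxy = 0.000000, Gamma_xyy = 0.000000, Gamma_yxx = 0.000000, Gamma_yxy = 0.000000, Gamma_yyy = 0.000000
  tau = 0.750000: gamma = (0.281250, 0.437500), gamma' = (1.250000, 0.250000); Gamma_xxx = 0.000000, Gamma_xxy = 0.000000, Gamma_xyy = 0.000000, Gamma_yxx = 0.000000, Gamma_yxy = 0.000000, Gamma_yyy = 0.000000
  tau = 0.875000: gamma = (0.445312, 0.468750), gamma' = (1.375000, 0.250000); Gamma_xxx = 0.000000, Gamma_xxy = 0.000000, Gamma_xyy = 0.000000, Gamma_yxx = 0.000000, Gamma_yxy = 0.000000, Gamma_yyy = 0.000000
  tau = 1.000000: gamma = (0.625000, 0.500000), gamma' = (1.500000, 0.250000); Gamma_xxx = 0.000000, Gamma_xxy = 0.000000, Gamma_xyy = 0.000000, Gamma_yxx = 0.000000, Gamma_yxy = 0.000000, Gamma_yyy = 0.000000
step 0: V^x = 0.2500, V^y = -1.5000
step 1: k1 = (0.000000, 0.000000), k2 = (0.000000, 0.000000), k3 = (0.000000, 0.000000), k4 = (0.000000, 0.000000); V <- V + (h/6)(k1 + 2k2 + 2k3 + k4): V^x = 0.2500, V^y = -1.5000
step 2: k1 = (0.000000, 0.000000), k2 = (0.000000, 0.000000), k3 = (0.000000, 0.000000), k4 = (0.000000, 0.000000); V <- V + (h/6)(k1 + 2k2 + 2k3 + k4): V^x = 0.2500, V^y = -1.5000
step 3: k1 = (0.000000, 0.000000), k2 = (0.000000, 0.000000), k3 = (0.000000, 0.000000), k4 = (0.000000, 0.000000); V <- V + (h/6)(k1 + 2k2 + 2k3 + k4): V^x = 0.2500, V^y = -1.5000
step 4: k1 = (0.000000, 0.000000), k2 = (0.000000, 0.000000), k3 = (0.000000, 0.000000), k4 = (0.000000, 0.000000); V <- V + (h/6)(k1 + 2k2 + 2k3 + k4): V^x = 0.2500, V^y = -1.5000

Answer: V^x = 0.2500, V^y = -1.5000


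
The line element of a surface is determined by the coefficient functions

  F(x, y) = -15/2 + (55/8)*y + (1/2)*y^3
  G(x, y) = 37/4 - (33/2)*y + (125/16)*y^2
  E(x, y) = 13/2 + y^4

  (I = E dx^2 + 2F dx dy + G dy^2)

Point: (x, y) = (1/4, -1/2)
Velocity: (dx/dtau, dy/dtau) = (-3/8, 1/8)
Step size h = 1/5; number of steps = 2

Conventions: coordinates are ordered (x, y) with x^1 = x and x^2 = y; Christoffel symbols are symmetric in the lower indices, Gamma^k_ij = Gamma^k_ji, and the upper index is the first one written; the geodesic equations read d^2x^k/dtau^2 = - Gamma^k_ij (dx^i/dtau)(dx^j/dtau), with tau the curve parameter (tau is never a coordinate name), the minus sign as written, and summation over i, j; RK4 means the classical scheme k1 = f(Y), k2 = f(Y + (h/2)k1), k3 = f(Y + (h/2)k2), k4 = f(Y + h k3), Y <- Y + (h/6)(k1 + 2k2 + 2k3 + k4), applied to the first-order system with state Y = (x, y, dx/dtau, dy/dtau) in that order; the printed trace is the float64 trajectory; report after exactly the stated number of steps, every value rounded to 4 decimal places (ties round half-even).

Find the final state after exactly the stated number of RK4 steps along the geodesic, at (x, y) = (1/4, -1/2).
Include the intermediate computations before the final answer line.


f(Y) = (dx/dtau, dy/dtau, -Gamma^x_ij Y'^i Y'^j, -Gamma^y_ij Y'^i Y'^j) with the Gammas evaluated at the stage position; h = 0.200000; intermediate values shown to 6 dp
step 0: x = 0.2500, y = -0.5000, dx/dtau = -0.3750, dy/dtau = 0.1250
step 1:
  k1: at (x, y) = (0.250000, -0.500000), (dx/dtau, dy/dtau) = (-0.375000, 0.125000); Gamma_xxx = 0.412843, Gamma_xxy = -0.730098, Gamma_xyy = 1.098373, Gamma_yxx = 0.246298, Gamma_yxy = -0.412843, Gamma_yyy = -0.003812; k1 = (-0.375000, 0.125000, -0.143665, -0.073280)
  k2: at (x, y) = (0.212500, -0.487500), (dx/dtau, dy/dtau) = (-0.389366, 0.117672); Gamma_xxx = 0.386381, Gamma_xxy = -0.678250, Gamma_xyy = 1.059686, Gamma_yxx = 0.232211, Gamma_yxy = -0.386381, Gamma_yyy = -0.026002; k2 = (-0.389366, 0.117672, -0.135402, -0.070251)
  k3: at (x, y) = (0.211063, -0.488233), (dx/dtau, dy/dtau) = (-0.388540, 0.117975); Gamma_xxx = 0.387913, Gamma_xxy = -0.681238, Gamma_xyy = 1.061951, Gamma_yxx = 0.233030, Gamma_yxy = -0.387913, Gamma_yyy = -0.024695; k3 = (-0.388540, 0.117975, -0.135794, -0.070398)
  k4: at (x, y) = (0.172292, -0.476405), (dx/dtau, dy/dtau) = (-0.402159, 0.110920); Gamma_xxx = 0.363484, Gamma_xxy = -0.633831, Gamma_xyy = 1.025501, Gamma_yxx = 0.219900, Gamma_yxy = -0.363484, Gamma_yyy = -0.045881; k4 = (-0.402159, 0.110920, -0.127951, -0.067429)
  Y <- Y + (h/6)(k1 + 2k2 + 2k3 + k4): x = 0.1722, y = -0.4764, dx/dtau = -0.4021, dy/dtau = 0.1109
step 2:
  k1: at (x, y) = (0.172234, -0.476426), (dx/dtau, dy/dtau) = (-0.402134, 0.110933); Gamma_xxx = 0.363528, Gamma_xxy = -0.633914, Gamma_xyy = 1.025566, Gamma_yxx = 0.219923, Gamma_yxy = -0.363528, Gamma_yyy = -0.045843; k1 = (-0.402134, 0.110933, -0.127965, -0.067434)
  k2: at (x, y) = (0.132021, -0.465333), (dx/dtau, dy/dtau) = (-0.414930, 0.104190); Gamma_xxx = 0.341241, Gamma_xxy = -0.591076, Gamma_xyy = 0.991648, Gamma_yxx = 0.207829, Gamma_yxy = -0.341241, Gamma_yyy = -0.065825; k2 = (-0.414930, 0.104190, -0.120622, -0.064572)
  k3: at (x, y) = (0.130741, -0.466007), (dx/dtau, dy/dtau) = (-0.414196, 0.104476); Gamma_xxx = 0.342578, Gamma_xxy = -0.593634, Gamma_xyy = 0.993701, Gamma_yxx = 0.208558, Gamma_yxy = -0.342578, Gamma_yyy = -0.064609; k3 = (-0.414196, 0.104476, -0.120996, -0.064724)
  k4: at (x, y) = (0.089395, -0.455531), (dx/dtau, dy/dtau) = (-0.426333, 0.097988); Gamma_xxx = 0.322091, Gamma_xxy = -0.554583, Gamma_xyy = 0.961982, Gamma_yxx = 0.197345, Gamma_yxy = -0.322091, Gamma_yyy = -0.083524; k4 = (-0.426333, 0.097988, -0.114116, -0.061979)
  Y <- Y + (h/6)(k1 + 2k2 + 2k3 + k4): x = 0.0893, y = -0.4556, dx/dtau = -0.4263, dy/dtau = 0.0980

Answer: x = 0.0893, y = -0.4556, dx/dtau = -0.4263, dy/dtau = 0.0980


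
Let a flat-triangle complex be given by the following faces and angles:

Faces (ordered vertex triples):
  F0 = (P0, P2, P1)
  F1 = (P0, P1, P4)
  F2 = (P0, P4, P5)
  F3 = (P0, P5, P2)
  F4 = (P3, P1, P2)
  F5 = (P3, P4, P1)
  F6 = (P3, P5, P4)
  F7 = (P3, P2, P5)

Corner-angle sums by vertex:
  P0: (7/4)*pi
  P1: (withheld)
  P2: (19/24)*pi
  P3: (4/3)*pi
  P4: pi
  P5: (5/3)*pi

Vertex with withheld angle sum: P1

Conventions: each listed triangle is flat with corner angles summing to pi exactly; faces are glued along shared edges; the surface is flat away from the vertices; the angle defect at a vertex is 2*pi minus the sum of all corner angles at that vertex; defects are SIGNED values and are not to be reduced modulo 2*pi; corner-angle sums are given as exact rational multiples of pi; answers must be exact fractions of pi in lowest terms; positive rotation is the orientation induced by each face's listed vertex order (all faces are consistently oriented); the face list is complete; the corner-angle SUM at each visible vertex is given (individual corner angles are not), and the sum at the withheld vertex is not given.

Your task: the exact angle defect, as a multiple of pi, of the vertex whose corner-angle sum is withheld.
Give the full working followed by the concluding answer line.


V = 6, E = 12, F = 8; chi = V - E + F = 2
Gauss-Bonnet: total defect = 2*pi*chi = 4*pi; visible defects sum to (83/24)*pi

Answer: defect(P1) = (13/24)*pi


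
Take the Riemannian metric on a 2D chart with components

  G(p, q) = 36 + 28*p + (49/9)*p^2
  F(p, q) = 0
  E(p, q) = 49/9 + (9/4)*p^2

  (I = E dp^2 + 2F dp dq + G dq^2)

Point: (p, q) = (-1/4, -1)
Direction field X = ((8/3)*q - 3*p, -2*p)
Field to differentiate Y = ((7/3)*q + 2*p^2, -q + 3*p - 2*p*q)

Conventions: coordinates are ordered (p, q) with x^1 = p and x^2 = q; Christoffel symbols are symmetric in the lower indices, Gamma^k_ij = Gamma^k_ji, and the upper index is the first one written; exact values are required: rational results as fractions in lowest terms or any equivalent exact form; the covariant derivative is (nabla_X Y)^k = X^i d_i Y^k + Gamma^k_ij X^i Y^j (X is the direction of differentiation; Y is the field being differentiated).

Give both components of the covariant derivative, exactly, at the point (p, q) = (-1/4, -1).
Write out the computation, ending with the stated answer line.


E = 3217/576, F = 0, G = 4225/144 at the point
E_p = -9/8, E_q = 0, F_p = 0, F_q = 0, G_p = 455/18, G_q = 0
EG - F^2 = 13591825/82944;  g^inv = (82944/13591825) * [[4225/144, 0], [0, 3217/576]]
first-kind symbols [ij,l] = (1/2)(d_i g_jl + d_j g_il - d_l g_ij): [pp,p] = E_p/2 = -9/16, [pp,q] = F_p - E_q/2 = 0, [pq,p] = E_q/2 = 0, [pq,q] = G_p/2 = 455/36, [qq,p] = F_q - G_p/2 = -455/36, [qq,q] = G_q/2 = 0
Gamma^p_ij = (G*[ij,p] - F*[ij,q])/(EG - F^2), Gamma^q_ij = (E*[ij,q] - F*[ij,p])/(EG - F^2)
Gamma_ppp = -324/3217, Gamma_ppq = 0, Gamma_pqq = -7280/3217, Gamma_qpp = 0, Gamma_qpq = 28/65, Gamma_qqq = 0
X = (-23/12, 1/2), Y = (-53/24, -1/4) at the point

Answer: (nabla_X Y)^p = 226985/77208, (nabla_X Y)^q = -394/39


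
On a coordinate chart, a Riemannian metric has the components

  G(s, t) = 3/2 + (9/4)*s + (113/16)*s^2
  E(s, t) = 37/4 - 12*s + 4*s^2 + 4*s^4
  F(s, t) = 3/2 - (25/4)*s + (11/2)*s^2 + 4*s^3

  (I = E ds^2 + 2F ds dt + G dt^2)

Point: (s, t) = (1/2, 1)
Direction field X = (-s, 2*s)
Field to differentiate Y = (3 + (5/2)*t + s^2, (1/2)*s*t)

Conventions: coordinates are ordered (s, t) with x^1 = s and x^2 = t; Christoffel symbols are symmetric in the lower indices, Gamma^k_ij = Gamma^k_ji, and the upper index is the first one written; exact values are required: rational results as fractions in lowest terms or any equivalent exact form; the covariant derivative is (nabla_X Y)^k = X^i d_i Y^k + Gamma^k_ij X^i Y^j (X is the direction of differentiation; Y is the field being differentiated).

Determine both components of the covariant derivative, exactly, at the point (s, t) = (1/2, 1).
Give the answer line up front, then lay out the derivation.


Answer: (nabla_X Y)^s = 550651/161344, (nabla_X Y)^t = 22243/5042

E = 9/2, F = 1/4, G = 281/64 at the point
E_s = -6, E_t = 0, F_s = 9/4, F_t = 0, G_s = 149/16, G_t = 0
EG - F^2 = 2521/128;  g^inv = (128/2521) * [[281/64, -1/4], [-1/4, 9/2]]
first-kind symbols [ij,l] = (1/2)(d_i g_jl + d_j g_il - d_l g_ij): [ss,s] = E_s/2 = -3, [ss,t] = F_s - E_t/2 = 9/4, [st,s] = E_t/2 = 0, [st,t] = G_s/2 = 149/32, [tt,s] = F_t - G_s/2 = -149/32, [tt,t] = G_t/2 = 0
Gamma^s_ij = (G*[ij,s] - F*[ij,t])/(EG - F^2), Gamma^t_ij = (E*[ij,t] - F*[ij,s])/(EG - F^2)
Gamma_sss = -1758/2521, Gamma_sst = -149/2521, Gamma_stt = -41869/40336, Gamma_tss = 1392/2521, Gamma_tst = 2682/2521, Gamma_ttt = 149/2521
X = (-1/2, 1), Y = (23/4, 1/4) at the point


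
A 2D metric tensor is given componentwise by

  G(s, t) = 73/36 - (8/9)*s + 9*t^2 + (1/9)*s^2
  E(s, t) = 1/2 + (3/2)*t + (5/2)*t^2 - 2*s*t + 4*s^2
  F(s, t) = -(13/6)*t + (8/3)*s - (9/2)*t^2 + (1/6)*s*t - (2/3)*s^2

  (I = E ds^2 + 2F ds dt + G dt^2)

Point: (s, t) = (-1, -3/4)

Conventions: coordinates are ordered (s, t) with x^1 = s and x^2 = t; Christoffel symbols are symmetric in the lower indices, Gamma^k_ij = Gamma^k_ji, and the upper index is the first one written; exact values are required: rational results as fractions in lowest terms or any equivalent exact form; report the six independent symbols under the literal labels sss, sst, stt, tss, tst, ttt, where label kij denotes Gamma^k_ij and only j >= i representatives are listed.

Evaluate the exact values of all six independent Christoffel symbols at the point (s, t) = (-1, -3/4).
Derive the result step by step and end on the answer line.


E = 105/32, F = -395/96, G = 1165/144 at the point
E_s = -13/2, E_t = -1/4, F_s = 31/8, F_t = 53/12, G_s = -10/9, G_t = -27/2
EG - F^2 = 88625/9216;  g^inv = (9216/88625) * [[1165/144, 395/96], [395/96, 105/32]]
first-kind symbols [ij,l] = (1/2)(d_i g_jl + d_j g_il - d_l g_ij): [ss,s] = E_s/2 = -13/4, [ss,t] = F_s - E_t/2 = 4, [st,s] = E_t/2 = -1/8, [st,t] = G_s/2 = -5/9, [tt,s] = F_t - G_s/2 = 179/36, [tt,t] = G_t/2 = -27/4
Gamma^s_ij = (G*[ij,s] - F*[ij,t])/(EG - F^2), Gamma^t_ij = (E*[ij,t] - F*[ij,s])/(EG - F^2)

Answer: Gamma_sss = -18128/17725, Gamma_sst = -18232/53175, Gamma_stt = 206584/159525, Gamma_tss = -456/17725, Gamma_tst = -4308/17725, Gamma_ttt = -9344/53175


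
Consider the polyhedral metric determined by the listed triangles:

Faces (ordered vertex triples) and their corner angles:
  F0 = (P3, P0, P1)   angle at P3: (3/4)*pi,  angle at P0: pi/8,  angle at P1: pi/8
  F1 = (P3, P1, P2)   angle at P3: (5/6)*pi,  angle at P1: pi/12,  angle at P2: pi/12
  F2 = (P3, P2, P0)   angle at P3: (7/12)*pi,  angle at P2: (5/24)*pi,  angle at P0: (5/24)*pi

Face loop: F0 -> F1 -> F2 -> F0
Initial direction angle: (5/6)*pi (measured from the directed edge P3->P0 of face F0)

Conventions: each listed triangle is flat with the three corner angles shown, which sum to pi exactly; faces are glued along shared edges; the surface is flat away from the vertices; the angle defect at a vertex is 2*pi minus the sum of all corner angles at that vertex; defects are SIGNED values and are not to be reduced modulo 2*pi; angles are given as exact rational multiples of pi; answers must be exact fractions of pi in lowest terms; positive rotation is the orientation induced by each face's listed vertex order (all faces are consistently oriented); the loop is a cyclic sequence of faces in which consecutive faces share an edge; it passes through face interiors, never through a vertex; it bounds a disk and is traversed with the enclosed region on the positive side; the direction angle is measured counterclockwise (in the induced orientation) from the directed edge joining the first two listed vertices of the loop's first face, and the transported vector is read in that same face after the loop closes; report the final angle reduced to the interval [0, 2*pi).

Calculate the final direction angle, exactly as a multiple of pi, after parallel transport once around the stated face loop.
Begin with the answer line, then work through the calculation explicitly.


Answer: final direction angle = (2/3)*pi

enclosed vertex P3: corner angles sum to (13/6)*pi, defect = 2*pi - (13/6)*pi = -pi/6
the final direction is the initial angle plus the enclosed defects, taken mod 2*pi in the induced orientation
final angle = (5/6)*pi - pi/6 = (2/3)*pi (mod 2*pi)


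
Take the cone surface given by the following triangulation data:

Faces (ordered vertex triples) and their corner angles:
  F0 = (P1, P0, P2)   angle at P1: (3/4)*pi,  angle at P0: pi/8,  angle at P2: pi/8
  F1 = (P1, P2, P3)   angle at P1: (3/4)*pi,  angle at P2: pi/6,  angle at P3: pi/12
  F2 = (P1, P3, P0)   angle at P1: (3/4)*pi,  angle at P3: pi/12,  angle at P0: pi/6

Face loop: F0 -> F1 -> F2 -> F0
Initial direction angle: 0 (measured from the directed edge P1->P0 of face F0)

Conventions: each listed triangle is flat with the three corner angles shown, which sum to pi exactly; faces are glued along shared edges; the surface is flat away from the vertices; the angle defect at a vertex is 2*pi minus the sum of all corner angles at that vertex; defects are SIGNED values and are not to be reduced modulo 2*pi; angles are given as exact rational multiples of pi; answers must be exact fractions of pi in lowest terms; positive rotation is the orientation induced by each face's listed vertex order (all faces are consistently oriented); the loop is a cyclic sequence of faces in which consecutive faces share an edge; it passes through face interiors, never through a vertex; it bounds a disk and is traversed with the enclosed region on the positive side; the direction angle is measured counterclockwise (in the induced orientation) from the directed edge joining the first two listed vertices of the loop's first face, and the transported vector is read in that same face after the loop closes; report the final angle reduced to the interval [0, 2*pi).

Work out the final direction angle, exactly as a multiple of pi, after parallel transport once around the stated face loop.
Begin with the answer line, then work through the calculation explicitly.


Answer: final direction angle = (7/4)*pi

enclosed vertex P1: corner angles sum to (9/4)*pi, defect = 2*pi - (9/4)*pi = -pi/4
final direction = starting direction + enclosed defect total, reduced mod 2*pi (induced orientation)
final angle = 0 - pi/4 = (7/4)*pi (mod 2*pi)


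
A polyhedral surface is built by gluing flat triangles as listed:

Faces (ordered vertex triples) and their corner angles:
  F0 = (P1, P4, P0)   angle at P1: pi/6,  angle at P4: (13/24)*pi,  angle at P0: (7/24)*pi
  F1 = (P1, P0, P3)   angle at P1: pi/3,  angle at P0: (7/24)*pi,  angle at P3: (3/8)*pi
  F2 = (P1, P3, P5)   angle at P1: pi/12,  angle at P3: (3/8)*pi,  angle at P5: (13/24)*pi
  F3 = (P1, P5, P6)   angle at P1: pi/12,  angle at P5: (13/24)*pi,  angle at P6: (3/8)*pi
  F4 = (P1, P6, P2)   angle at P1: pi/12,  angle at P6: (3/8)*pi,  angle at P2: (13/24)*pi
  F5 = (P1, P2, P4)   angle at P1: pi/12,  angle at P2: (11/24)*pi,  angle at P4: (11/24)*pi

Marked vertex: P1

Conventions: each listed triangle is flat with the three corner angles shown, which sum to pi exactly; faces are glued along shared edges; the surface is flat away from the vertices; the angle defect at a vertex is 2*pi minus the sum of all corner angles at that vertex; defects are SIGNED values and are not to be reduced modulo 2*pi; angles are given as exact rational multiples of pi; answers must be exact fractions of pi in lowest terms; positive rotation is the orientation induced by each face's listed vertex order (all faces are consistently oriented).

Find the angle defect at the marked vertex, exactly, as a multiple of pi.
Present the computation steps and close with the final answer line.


Sum of corner angles at P1: (5/6)*pi
defect = 2*pi - (5/6)*pi

Answer: defect(P1) = (7/6)*pi


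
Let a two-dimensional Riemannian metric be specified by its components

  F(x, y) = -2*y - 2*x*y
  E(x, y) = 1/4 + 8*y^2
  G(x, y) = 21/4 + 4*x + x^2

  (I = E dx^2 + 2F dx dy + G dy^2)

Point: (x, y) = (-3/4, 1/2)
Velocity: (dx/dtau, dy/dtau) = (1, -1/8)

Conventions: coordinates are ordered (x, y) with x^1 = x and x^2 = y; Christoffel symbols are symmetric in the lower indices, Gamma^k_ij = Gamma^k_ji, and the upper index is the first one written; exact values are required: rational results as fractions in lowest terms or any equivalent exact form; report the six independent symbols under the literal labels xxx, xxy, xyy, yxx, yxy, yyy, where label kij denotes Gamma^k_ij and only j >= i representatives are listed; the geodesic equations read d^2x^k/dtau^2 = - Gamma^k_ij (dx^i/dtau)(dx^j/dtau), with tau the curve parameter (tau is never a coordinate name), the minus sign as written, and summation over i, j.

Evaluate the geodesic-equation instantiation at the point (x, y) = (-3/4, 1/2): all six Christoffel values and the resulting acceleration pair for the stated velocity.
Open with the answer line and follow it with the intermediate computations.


Answer: Gamma_xxx = -80/401, Gamma_xxy = 740/401, Gamma_xyy = -315/401, Gamma_yxx = -720/401, Gamma_yxy = 244/401, Gamma_yyy = -28/401; accelerations (d^2x/dtau^2, d^2y/dtau^2) = (17275/25664, 12503/6416)

E = 9/4, F = -1/4, G = 45/16 at the point
E_x = 0, E_y = 8, F_x = -1, F_y = -1/2, G_x = 5/2, G_y = 0
EG - F^2 = 401/64;  g^inv = (64/401) * [[45/16, 1/4], [1/4, 9/4]]
first-kind symbols [ij,l] = (1/2)(d_i g_jl + d_j g_il - d_l g_ij): [xx,x] = E_x/2 = 0, [xx,y] = F_x - E_y/2 = -5, [xy,x] = E_y/2 = 4, [xy,y] = G_x/2 = 5/4, [yy,x] = F_y - G_x/2 = -7/4, [yy,y] = G_y/2 = 0
Gamma^x_ij = (G*[ij,x] - F*[ij,y])/(EG - F^2), Gamma^y_ij = (E*[ij,y] - F*[ij,x])/(EG - F^2)
Gamma_xxx = -80/401, Gamma_xxy = 740/401, Gamma_xyy = -315/401, Gamma_yxx = -720/401, Gamma_yxy = 244/401, Gamma_yyy = -28/401
d^2x/dtau^2 = -(Gamma_xxx*(1)^2 + 2*Gamma_xxy*(1)*(-1/8) + Gamma_xyy*(-1/8)^2) = 17275/25664
d^2y/dtau^2 = -(Gamma_yxx*(1)^2 + 2*Gamma_yxy*(1)*(-1/8) + Gamma_yyy*(-1/8)^2) = 12503/6416


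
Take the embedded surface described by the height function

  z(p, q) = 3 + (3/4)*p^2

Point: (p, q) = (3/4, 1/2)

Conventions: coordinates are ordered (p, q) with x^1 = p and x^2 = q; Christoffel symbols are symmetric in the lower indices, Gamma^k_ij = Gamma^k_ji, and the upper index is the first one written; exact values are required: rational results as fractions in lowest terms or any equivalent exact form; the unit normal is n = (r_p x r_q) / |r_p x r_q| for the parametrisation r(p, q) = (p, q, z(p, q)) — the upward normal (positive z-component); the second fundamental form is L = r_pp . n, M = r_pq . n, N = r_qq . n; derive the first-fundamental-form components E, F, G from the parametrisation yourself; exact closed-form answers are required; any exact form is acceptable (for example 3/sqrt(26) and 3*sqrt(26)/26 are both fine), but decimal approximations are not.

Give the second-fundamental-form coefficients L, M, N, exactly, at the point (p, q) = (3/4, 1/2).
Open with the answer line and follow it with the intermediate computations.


Answer: L = 12*sqrt(145)/145, M = 0, N = 0

z_p = 9/8, z_q = 0, z_pp = 3/2, z_pq = 0, z_qq = 0
E = 145/64, F = 0, G = 1; answer radicand W^2 = 145/64
unnormalised second-form numerators: l = 3/2, m = 0, n = 0; L = l/sqrt(145/64), and similarly M = m/sqrt(W^2), N = n/sqrt(W^2)


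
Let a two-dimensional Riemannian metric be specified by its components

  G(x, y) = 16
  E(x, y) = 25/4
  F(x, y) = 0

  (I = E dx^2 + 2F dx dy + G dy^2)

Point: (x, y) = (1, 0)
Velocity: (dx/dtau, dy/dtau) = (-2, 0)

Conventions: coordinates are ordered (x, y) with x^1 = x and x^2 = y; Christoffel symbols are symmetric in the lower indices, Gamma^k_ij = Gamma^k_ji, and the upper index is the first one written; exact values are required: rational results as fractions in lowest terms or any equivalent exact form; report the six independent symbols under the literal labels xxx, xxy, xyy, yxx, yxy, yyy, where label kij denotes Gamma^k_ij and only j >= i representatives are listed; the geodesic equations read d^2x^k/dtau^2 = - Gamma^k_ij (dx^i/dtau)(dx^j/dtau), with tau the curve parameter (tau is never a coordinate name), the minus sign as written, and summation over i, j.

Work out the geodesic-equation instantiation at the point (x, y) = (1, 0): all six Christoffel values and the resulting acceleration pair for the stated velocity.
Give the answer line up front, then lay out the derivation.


Answer: Gamma_xxx = 0, Gamma_xxy = 0, Gamma_xyy = 0, Gamma_yxx = 0, Gamma_yxy = 0, Gamma_yyy = 0; accelerations (d^2x/dtau^2, d^2y/dtau^2) = (0, 0)

E = 25/4, F = 0, G = 16 at the point
E_x = 0, E_y = 0, F_x = 0, F_y = 0, G_x = 0, G_y = 0
EG - F^2 = 100;  g^inv = (1/100) * [[16, 0], [0, 25/4]]
first-kind symbols [ij,l] = (1/2)(d_i g_jl + d_j g_il - d_l g_ij): [xx,x] = E_x/2 = 0, [xx,y] = F_x - E_y/2 = 0, [xy,x] = E_y/2 = 0, [xy,y] = G_x/2 = 0, [yy,x] = F_y - G_x/2 = 0, [yy,y] = G_y/2 = 0
Gamma^x_ij = (G*[ij,x] - F*[ij,y])/(EG - F^2), Gamma^y_ij = (E*[ij,y] - F*[ij,x])/(EG - F^2)
Gamma_xxx = 0, Gamma_xxy = 0, Gamma_xyy = 0, Gamma_yxx = 0, Gamma_yxy = 0, Gamma_yyy = 0
d^2x/dtau^2 = -(Gamma_xxx*(-2)^2 + 2*Gamma_xxy*(-2)*(0) + Gamma_xyy*(0)^2) = 0
d^2y/dtau^2 = -(Gamma_yxx*(-2)^2 + 2*Gamma_yxy*(-2)*(0) + Gamma_yyy*(0)^2) = 0


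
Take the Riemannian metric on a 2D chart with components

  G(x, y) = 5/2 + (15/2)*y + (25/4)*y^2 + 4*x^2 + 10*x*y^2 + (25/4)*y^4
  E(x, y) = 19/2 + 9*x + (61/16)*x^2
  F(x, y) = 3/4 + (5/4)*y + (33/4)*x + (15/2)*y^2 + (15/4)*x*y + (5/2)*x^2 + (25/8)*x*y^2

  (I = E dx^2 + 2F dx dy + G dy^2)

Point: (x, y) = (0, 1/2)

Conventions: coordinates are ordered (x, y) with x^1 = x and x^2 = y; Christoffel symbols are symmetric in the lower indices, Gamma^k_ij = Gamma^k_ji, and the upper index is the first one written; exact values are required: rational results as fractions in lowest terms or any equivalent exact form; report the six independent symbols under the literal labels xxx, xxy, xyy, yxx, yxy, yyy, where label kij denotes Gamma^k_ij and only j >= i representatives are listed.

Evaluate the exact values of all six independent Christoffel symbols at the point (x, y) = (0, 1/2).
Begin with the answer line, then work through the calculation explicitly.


Answer: Gamma_xxx = 188/8623, Gamma_xxy = -520/8623, Gamma_xyy = 4365/8623, Gamma_yxx = 11390/8623, Gamma_yxy = 1520/8623, Gamma_yyy = 7140/8623

E = 19/2, F = 13/4, G = 525/64 at the point
E_x = 9, E_y = 0, F_x = 349/32, F_y = 35/4, G_x = 5/2, G_y = 135/8
EG - F^2 = 8623/128;  g^inv = (128/8623) * [[525/64, -13/4], [-13/4, 19/2]]
first-kind symbols [ij,l] = (1/2)(d_i g_jl + d_j g_il - d_l g_ij): [xx,x] = E_x/2 = 9/2, [xx,y] = F_x - E_y/2 = 349/32, [xy,x] = E_y/2 = 0, [xy,y] = G_x/2 = 5/4, [yy,x] = F_y - G_x/2 = 15/2, [yy,y] = G_y/2 = 135/16
Gamma^x_ij = (G*[ij,x] - F*[ij,y])/(EG - F^2), Gamma^y_ij = (E*[ij,y] - F*[ij,x])/(EG - F^2)


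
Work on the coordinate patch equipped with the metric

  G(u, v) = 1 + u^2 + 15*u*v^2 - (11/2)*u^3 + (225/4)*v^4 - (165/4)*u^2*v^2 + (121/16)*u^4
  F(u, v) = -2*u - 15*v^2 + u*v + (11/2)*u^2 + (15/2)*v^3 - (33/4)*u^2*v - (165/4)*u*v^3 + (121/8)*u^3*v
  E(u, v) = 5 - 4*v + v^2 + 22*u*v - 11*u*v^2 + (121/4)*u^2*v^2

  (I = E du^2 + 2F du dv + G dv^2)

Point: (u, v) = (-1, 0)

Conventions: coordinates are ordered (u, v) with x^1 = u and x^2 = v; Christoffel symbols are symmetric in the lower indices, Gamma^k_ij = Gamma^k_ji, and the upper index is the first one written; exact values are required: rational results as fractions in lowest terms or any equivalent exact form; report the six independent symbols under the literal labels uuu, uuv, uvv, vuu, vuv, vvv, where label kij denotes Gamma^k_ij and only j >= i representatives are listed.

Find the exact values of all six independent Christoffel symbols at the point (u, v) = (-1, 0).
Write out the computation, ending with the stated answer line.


E = 5, F = 15/2, G = 241/16 at the point
E_u = 0, E_v = -26, F_u = -13, F_v = -195/8, G_u = -195/4, G_v = 0
EG - F^2 = 305/16;  g^inv = (16/305) * [[241/16, -15/2], [-15/2, 5]]
first-kind symbols [ij,l] = (1/2)(d_i g_jl + d_j g_il - d_l g_ij): [uu,u] = E_u/2 = 0, [uu,v] = F_u - E_v/2 = 0, [uv,u] = E_v/2 = -13, [uv,v] = G_u/2 = -195/8, [vv,u] = F_v - G_u/2 = 0, [vv,v] = G_v/2 = 0
Gamma^u_ij = (G*[ij,u] - F*[ij,v])/(EG - F^2), Gamma^v_ij = (E*[ij,v] - F*[ij,u])/(EG - F^2)

Answer: Gamma_uuu = 0, Gamma_uuv = -208/305, Gamma_uvv = 0, Gamma_vuu = 0, Gamma_vuv = -78/61, Gamma_vvv = 0


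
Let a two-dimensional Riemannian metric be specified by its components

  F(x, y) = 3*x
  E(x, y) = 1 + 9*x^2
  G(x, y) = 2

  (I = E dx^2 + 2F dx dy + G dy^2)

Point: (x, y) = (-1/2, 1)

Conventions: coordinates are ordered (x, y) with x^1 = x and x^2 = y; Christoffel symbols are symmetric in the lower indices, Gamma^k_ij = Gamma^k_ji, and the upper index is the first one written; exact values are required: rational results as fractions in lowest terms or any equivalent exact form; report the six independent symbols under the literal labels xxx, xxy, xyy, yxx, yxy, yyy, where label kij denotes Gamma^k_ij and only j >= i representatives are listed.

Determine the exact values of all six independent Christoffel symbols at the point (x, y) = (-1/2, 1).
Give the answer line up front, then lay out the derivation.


Answer: Gamma_xxx = -18/17, Gamma_xxy = 0, Gamma_xyy = 0, Gamma_yxx = 12/17, Gamma_yxy = 0, Gamma_yyy = 0

E = 13/4, F = -3/2, G = 2 at the point
E_x = -9, E_y = 0, F_x = 3, F_y = 0, G_x = 0, G_y = 0
EG - F^2 = 17/4;  g^inv = (4/17) * [[2, 3/2], [3/2, 13/4]]
first-kind symbols [ij,l] = (1/2)(d_i g_jl + d_j g_il - d_l g_ij): [xx,x] = E_x/2 = -9/2, [xx,y] = F_x - E_y/2 = 3, [xy,x] = E_y/2 = 0, [xy,y] = G_x/2 = 0, [yy,x] = F_y - G_x/2 = 0, [yy,y] = G_y/2 = 0
Gamma^x_ij = (G*[ij,x] - F*[ij,y])/(EG - F^2), Gamma^y_ij = (E*[ij,y] - F*[ij,x])/(EG - F^2)


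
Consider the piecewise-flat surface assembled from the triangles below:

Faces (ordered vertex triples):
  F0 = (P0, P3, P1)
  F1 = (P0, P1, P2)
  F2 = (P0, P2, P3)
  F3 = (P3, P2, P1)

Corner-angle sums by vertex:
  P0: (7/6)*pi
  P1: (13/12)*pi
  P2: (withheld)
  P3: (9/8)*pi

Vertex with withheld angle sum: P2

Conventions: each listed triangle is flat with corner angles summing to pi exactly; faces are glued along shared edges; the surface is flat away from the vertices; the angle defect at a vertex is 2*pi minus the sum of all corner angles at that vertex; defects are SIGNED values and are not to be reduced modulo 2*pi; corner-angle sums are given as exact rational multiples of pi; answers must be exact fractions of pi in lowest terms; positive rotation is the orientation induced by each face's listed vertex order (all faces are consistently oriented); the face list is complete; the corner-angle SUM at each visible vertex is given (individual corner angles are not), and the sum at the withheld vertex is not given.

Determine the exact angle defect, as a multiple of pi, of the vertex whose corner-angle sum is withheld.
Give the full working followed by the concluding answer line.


V = 4, E = 6, F = 4; chi = V - E + F = 2
Gauss-Bonnet: total defect = 2*pi*chi = 4*pi; visible defects sum to (21/8)*pi

Answer: defect(P2) = (11/8)*pi


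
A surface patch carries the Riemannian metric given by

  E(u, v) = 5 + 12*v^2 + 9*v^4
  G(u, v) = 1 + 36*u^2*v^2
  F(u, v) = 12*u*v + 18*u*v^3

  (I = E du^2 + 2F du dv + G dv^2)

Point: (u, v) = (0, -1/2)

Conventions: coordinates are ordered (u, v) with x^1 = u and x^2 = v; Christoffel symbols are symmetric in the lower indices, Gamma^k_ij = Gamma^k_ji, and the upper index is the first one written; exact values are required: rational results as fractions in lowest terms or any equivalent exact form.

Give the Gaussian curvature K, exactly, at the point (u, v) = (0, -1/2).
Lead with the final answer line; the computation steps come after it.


Answer: K = -2304/18769

E = 137/16, F = 0, G = 1, EG - F^2 = 137/16 at the point
E_u = 0, E_v = -33/2, F_u = -33/4, F_v = 0, G_u = 0, G_v = 0
E_vv = 51, F_uv = 51/2, G_uu = 18
Compute both Brioschi determinants and normalise by (EG - F^2)^2.
M1 = [[-E_vv/2 + F_uv - G_uu/2, E_u/2, F_u - E_v/2], [F_v - G_u/2, E, F], [G_v/2, F, G]] = [[-9, 0, 0], [0, 137/16, 0], [0, 0, 1]]; det M1 = -1233/16
M2 = [[0, E_v/2, G_u/2], [E_v/2, E, F], [G_u/2, F, G]] = [[0, -33/4, 0], [-33/4, 137/16, 0], [0, 0, 1]]; det M2 = -1089/16
det M1 - det M2 = -9; K = -9 / (137/16)^2 = -2304/18769


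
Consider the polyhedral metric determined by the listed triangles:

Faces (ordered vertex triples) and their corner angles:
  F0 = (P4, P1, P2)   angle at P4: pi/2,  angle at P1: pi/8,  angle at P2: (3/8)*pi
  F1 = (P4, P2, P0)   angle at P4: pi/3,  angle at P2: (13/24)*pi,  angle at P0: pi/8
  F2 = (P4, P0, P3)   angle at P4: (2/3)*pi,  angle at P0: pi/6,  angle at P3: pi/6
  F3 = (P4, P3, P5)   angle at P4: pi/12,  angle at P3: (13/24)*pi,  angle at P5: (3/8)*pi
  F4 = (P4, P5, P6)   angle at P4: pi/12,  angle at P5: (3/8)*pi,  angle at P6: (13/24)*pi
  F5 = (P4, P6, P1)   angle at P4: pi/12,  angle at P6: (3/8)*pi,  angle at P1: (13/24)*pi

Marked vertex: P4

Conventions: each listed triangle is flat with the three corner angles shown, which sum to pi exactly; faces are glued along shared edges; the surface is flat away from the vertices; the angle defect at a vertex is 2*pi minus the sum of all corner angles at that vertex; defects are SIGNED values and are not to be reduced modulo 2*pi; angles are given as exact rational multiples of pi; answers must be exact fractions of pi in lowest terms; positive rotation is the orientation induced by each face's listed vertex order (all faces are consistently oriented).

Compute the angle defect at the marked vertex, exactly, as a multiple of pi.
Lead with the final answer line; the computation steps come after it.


Answer: defect(P4) = pi/4

Sum of corner angles at P4: (7/4)*pi
defect = 2*pi - (7/4)*pi


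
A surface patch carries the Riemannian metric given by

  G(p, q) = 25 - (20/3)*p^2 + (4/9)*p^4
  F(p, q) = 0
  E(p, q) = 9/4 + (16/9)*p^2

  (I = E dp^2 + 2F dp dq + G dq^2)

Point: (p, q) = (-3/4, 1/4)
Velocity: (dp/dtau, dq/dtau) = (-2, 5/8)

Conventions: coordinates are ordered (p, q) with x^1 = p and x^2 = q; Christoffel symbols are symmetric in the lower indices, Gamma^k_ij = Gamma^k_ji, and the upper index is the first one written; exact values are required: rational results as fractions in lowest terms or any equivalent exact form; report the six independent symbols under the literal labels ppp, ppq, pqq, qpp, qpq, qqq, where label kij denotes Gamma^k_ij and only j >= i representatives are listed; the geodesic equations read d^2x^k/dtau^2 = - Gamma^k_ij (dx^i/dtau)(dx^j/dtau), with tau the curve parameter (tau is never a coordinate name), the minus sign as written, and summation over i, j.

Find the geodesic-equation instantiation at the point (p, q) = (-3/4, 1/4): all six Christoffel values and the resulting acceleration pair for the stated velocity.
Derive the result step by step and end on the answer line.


E = 13/4, F = 0, G = 1369/64 at the point
E_p = -8/3, E_q = 0, F_p = 0, F_q = 0, G_p = 37/4, G_q = 0
EG - F^2 = 17797/256;  g^inv = (256/17797) * [[1369/64, 0], [0, 13/4]]
first-kind symbols [ij,l] = (1/2)(d_i g_jl + d_j g_il - d_l g_ij): [pp,p] = E_p/2 = -4/3, [pp,q] = F_p - E_q/2 = 0, [pq,p] = E_q/2 = 0, [pq,q] = G_p/2 = 37/8, [qq,p] = F_q - G_p/2 = -37/8, [qq,q] = G_q/2 = 0
Gamma^p_ij = (G*[ij,p] - F*[ij,q])/(EG - F^2), Gamma^q_ij = (E*[ij,q] - F*[ij,p])/(EG - F^2)
Gamma_ppp = -16/39, Gamma_ppq = 0, Gamma_pqq = -37/26, Gamma_qpp = 0, Gamma_qpq = 8/37, Gamma_qqq = 0
d^2p/dtau^2 = -(Gamma_ppp*(-2)^2 + 2*Gamma_ppq*(-2)*(5/8) + Gamma_pqq*(5/8)^2) = 10967/4992
d^2q/dtau^2 = -(Gamma_qpp*(-2)^2 + 2*Gamma_qpq*(-2)*(5/8) + Gamma_qqq*(5/8)^2) = 20/37

Answer: Gamma_ppp = -16/39, Gamma_ppq = 0, Gamma_pqq = -37/26, Gamma_qpp = 0, Gamma_qpq = 8/37, Gamma_qqq = 0; accelerations (d^2p/dtau^2, d^2q/dtau^2) = (10967/4992, 20/37)


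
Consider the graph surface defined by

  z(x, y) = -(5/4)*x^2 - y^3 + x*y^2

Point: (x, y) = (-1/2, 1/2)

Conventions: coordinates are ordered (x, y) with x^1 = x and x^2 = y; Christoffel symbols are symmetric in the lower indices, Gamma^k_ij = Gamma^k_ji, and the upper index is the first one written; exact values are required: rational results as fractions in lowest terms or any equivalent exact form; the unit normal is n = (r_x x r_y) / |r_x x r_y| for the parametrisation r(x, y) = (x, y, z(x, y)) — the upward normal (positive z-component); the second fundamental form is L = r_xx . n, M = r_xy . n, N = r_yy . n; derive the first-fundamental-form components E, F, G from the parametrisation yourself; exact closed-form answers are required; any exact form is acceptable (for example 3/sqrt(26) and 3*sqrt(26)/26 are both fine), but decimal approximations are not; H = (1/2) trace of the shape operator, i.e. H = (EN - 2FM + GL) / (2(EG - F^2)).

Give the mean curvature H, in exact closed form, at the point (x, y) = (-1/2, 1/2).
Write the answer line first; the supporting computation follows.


Answer: H = -501*sqrt(77)/5929

z_x = 3/2, z_y = -5/4, z_xx = -5/2, z_xy = 1, z_yy = -4
E = 13/4, F = -15/8, G = 41/16; answer radicand W^2 = 77/16
unnormalised second-form numerators: l = -5/2, m = 1, n = -4; L = l/sqrt(77/16), and similarly M = m/sqrt(W^2), N = n/sqrt(W^2)
H = (E*n - 2*F*m + G*l) / (2*(EG - F^2)*sqrt(W^2)); E*n - 2*F*m + G*l = -501/32, EG - F^2 = 77/16, so H = (-501/308)/sqrt(77/16)
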